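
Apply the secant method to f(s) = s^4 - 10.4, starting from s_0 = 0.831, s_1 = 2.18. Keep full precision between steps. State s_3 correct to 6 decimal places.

1.685658

Secant update: s_(k+1) = s_k − f(s_k)·(s_k − s_(k-1))/(f(s_k) − f(s_(k-1))).
f(s_0) = -9.923126, f(s_1) = 12.185306
s_2 = 2.180000 - (12.185306)·(2.180000 - 0.831000)/(12.185306 - (-9.923126)) = 1.436484; f(s_2) = -6.142027
s_3 = 1.436484 - (-6.142027)·(1.436484 - 2.180000)/(-6.142027 - (12.185306)) = 1.685658; f(s_3) = -2.326205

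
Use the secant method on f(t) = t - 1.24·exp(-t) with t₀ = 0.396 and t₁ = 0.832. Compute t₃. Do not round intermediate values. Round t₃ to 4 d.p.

f(t_0) = -0.438528, f(t_1) = 0.292379
t_2 = 0.832000 - (0.292379)·(0.832000 - 0.396000)/(0.292379 - (-0.438528)) = 0.657590; f(t_2) = 0.015148
t_3 = 0.657590 - (0.015148)·(0.657590 - 0.832000)/(0.015148 - (0.292379)) = 0.648060; f(t_3) = -0.000533

0.6481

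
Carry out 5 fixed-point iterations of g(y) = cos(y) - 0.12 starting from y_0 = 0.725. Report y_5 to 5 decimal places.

0.66076

y_1 = g(0.725000) = 0.628499
y_2 = g(0.628499) = 0.688911
y_3 = g(0.688911) = 0.651939
y_4 = g(0.651939) = 0.674909
y_5 = g(0.674909) = 0.660764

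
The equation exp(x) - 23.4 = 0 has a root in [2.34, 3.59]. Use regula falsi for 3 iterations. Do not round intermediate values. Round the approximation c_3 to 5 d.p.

False-position update: c = (a·f(b) − b·f(a))/(f(b) − f(a)); replace the endpoint whose sign matches f(c).
f(2.340000) = -13.018763, f(3.590000) = 12.834076
step 1: c = 2.969465, f(c) = -3.918508 < 0 → new bracket [2.969465, 3.590000]
step 2: c = 3.114611, f(c) = -0.875334 < 0 → new bracket [3.114611, 3.590000]
step 3: c = 3.144964, f(c) = -0.181157 < 0 → new bracket [3.144964, 3.590000]

3.14496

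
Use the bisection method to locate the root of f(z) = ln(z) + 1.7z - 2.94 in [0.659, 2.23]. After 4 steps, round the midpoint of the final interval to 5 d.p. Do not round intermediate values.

f(0.659000) = -2.236732, f(2.230000) = 1.653002 (opposite signs)
step 1: m = 1.444500, f(m) = -0.116587 < 0 → root in [1.444500, 2.230000]
step 2: m = 1.837250, f(m) = 0.791595 > 0 → root in [1.444500, 1.837250]
step 3: m = 1.640875, f(m) = 0.344717 > 0 → root in [1.444500, 1.640875]
step 4: m = 1.542687, f(m) = 0.116095 > 0 → root in [1.444500, 1.542687]
Midpoint of [1.444500, 1.542687] = 1.493594

1.49359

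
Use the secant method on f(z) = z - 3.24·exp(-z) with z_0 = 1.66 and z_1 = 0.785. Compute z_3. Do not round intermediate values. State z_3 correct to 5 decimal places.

f(z_0) = 1.043950, f(z_1) = -0.692828
z_2 = 0.785000 - (-0.692828)·(0.785000 - 1.660000)/(-0.692828 - (1.043950)) = 1.134051; f(z_2) = 0.091655
z_3 = 1.134051 - (0.091655)·(1.134051 - 0.785000)/(0.091655 - (-0.692828)) = 1.093270; f(z_3) = 0.007485

1.09327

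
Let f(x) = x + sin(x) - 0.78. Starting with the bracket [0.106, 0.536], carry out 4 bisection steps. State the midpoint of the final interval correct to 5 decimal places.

f(0.106000) = -0.568198, f(0.536000) = 0.266701 (opposite signs)
step 1: m = 0.321000, f(m) = -0.143484 < 0 → root in [0.321000, 0.536000]
step 2: m = 0.428500, f(m) = 0.064007 > 0 → root in [0.321000, 0.428500]
step 3: m = 0.374750, f(m) = -0.039210 < 0 → root in [0.374750, 0.428500]
step 4: m = 0.401625, f(m) = 0.012540 > 0 → root in [0.374750, 0.401625]
Midpoint of [0.374750, 0.401625] = 0.388188

0.38819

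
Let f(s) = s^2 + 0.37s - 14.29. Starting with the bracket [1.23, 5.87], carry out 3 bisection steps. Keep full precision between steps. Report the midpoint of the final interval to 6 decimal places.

f(1.230000) = -12.322000, f(5.870000) = 22.338800 (opposite signs)
step 1: m = 3.550000, f(m) = -0.374000 < 0 → root in [3.550000, 5.870000]
step 2: m = 4.710000, f(m) = 9.636800 > 0 → root in [3.550000, 4.710000]
step 3: m = 4.130000, f(m) = 4.295000 > 0 → root in [3.550000, 4.130000]
Midpoint of [3.550000, 4.130000] = 3.840000

3.840000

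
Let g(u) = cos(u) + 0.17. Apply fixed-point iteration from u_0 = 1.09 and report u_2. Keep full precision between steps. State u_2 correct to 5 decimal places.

0.97656

u_1 = g(1.090000) = 0.632485
u_2 = g(0.632485) = 0.976561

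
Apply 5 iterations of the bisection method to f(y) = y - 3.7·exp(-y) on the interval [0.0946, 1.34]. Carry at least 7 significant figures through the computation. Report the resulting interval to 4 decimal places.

f(0.094600) = -3.271426, f(1.340000) = 0.371171 (opposite signs)
step 1: m = 0.717300, f(m) = -1.088553 < 0 → root in [0.717300, 1.340000]
step 2: m = 1.028650, f(m) = -0.294060 < 0 → root in [1.028650, 1.340000]
step 3: m = 1.184325, f(m) = 0.052300 > 0 → root in [1.028650, 1.184325]
step 4: m = 1.106488, f(m) = -0.117171 < 0 → root in [1.106488, 1.184325]
step 5: m = 1.145406, f(m) = -0.031544 < 0 → root in [1.145406, 1.184325]

[1.1454, 1.1843]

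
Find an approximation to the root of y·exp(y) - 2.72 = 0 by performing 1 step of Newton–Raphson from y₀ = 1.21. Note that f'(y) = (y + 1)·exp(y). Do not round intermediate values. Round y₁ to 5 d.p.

y_0 = 1.210000: f = 1.337716, f' = 7.411201 → y_1 = 1.210000 - (1.337716)/(7.411201) = 1.029501

1.02950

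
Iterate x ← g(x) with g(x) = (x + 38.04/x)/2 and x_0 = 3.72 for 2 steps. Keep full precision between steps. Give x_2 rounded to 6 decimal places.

x_1 = g(3.720000) = 6.972903
x_2 = g(6.972903) = 6.214153

6.214153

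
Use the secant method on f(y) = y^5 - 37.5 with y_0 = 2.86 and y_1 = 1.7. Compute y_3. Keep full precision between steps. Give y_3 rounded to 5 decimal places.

f(y_0) = 153.850749, f(y_1) = -23.301430
y_2 = 1.700000 - (-23.301430)·(1.700000 - 2.860000)/(-23.301430 - (153.850749)) = 1.852579; f(y_2) = -15.678561
y_3 = 1.852579 - (-15.678561)·(1.852579 - 1.700000)/(-15.678561 - (-23.301430)) = 2.166400; f(y_3) = 10.219163

2.16640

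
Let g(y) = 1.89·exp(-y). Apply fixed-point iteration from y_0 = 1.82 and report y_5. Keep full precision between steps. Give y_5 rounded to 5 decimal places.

y_1 = g(1.820000) = 0.306229
y_2 = g(0.306229) = 1.391452
y_3 = g(1.391452) = 0.470069
y_4 = g(0.470069) = 1.181173
y_5 = g(1.181173) = 0.580076

0.58008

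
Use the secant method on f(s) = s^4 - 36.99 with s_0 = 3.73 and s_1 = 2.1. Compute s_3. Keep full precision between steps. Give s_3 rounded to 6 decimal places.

f(s_0) = 156.578786, f(s_1) = -17.541900
s_2 = 2.100000 - (-17.541900)·(2.100000 - 3.730000)/(-17.541900 - (156.578786)) = 2.264215; f(s_2) = -10.707241
s_3 = 2.264215 - (-10.707241)·(2.264215 - 2.100000)/(-10.707241 - (-17.541900)) = 2.521477; f(s_3) = 3.432194

2.521477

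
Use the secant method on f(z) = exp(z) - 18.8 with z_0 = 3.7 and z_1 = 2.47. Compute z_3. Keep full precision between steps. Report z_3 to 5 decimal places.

2.97613

Secant update: z_(k+1) = z_k − f(z_k)·(z_k − z_(k-1))/(f(z_k) − f(z_(k-1))).
f(z_0) = 21.647304, f(z_1) = -6.977553
z_2 = 2.470000 - (-6.977553)·(2.470000 - 3.700000)/(-6.977553 - (21.647304)) = 2.769823; f(z_2) = -2.844191
z_3 = 2.769823 - (-2.844191)·(2.769823 - 2.470000)/(-2.844191 - (-6.977553)) = 2.976133; f(z_3) = 0.811829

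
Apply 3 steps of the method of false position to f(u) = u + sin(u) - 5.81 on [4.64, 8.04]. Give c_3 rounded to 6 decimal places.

f(4.640000) = -2.167381, f(8.040000) = 3.212748
step 1: c = 6.009687, f(c) = -0.070414 < 0 → new bracket [6.009687, 8.040000]
step 2: c = 6.053231, f(c) = 0.015298 > 0 → new bracket [6.009687, 6.053231]
step 3: c = 6.045459, f(c) = -0.000034 < 0 → new bracket [6.045459, 6.053231]

6.045459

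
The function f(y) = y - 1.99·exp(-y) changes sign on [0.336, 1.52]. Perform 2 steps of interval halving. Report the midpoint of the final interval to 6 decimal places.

f(0.336000) = -1.086100, f(1.520000) = 1.084763 (opposite signs)
step 1: m = 0.928000, f(m) = 0.141266 > 0 → root in [0.336000, 0.928000]
step 2: m = 0.632000, f(m) = -0.425740 < 0 → root in [0.632000, 0.928000]
Midpoint of [0.632000, 0.928000] = 0.780000

0.780000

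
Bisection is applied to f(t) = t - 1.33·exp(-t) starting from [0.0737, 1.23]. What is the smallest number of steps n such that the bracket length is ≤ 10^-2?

7

Initial width b − a = 1.23 − 0.0737 = 1.156300.
After n steps the width is (b−a)/2^n; need (b−a)/2^n ≤ 10^-2.
So n ≥ log₂(1.156300/10^-2) = log₂(115.6300) ≈ 6.8534.
Hence n = 7.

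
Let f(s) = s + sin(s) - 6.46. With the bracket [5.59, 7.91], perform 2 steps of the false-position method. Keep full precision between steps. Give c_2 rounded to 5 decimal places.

False-position update: c = (a·f(b) − b·f(a))/(f(b) − f(a)); replace the endpoint whose sign matches f(c).
f(5.590000) = -1.508991, f(7.910000) = 2.448431
step 1: c = 6.474631, f(c) = 0.204909 > 0 → new bracket [5.590000, 6.474631]
step 2: c = 6.368867, f(c) = -0.005556 < 0 → new bracket [6.368867, 6.474631]

6.36887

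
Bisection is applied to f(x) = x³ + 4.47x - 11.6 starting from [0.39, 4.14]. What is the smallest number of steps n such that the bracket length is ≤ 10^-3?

Initial width b − a = 4.14 − 0.39 = 3.750000.
After n steps the width is (b−a)/2^n; need (b−a)/2^n ≤ 10^-3.
So n ≥ log₂(3.750000/10^-3) = log₂(3750.0000) ≈ 11.8727.
Hence n = 12.

12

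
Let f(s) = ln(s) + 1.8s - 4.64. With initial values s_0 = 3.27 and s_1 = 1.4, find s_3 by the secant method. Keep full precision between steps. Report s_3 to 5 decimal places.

f(s_0) = 2.430790, f(s_1) = -1.783528
s_2 = 1.400000 - (-1.783528)·(1.400000 - 3.270000)/(-1.783528 - (2.430790)) = 2.191397; f(s_2) = 0.089053
s_3 = 2.191397 - (0.089053)·(2.191397 - 1.400000)/(0.089053 - (-1.783528)) = 2.153761; f(s_3) = 0.003985

2.15376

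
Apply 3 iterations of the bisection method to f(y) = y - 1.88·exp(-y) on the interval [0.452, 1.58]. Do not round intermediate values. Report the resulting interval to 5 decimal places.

[0.73400, 0.87500]

f(0.452000) = -0.744346, f(1.580000) = 1.192767 (opposite signs)
step 1: m = 1.016000, f(m) = 0.335364 > 0 → root in [0.452000, 1.016000]
step 2: m = 0.734000, f(m) = -0.168372 < 0 → root in [0.734000, 1.016000]
step 3: m = 0.875000, f(m) = 0.091299 > 0 → root in [0.734000, 0.875000]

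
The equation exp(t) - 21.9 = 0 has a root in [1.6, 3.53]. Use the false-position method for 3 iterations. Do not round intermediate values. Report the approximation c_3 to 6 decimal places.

3.070101

f(1.600000) = -16.946968, f(3.530000) = 12.223968
step 1: c = 2.721241, f(c) = -6.700828 < 0 → new bracket [2.721241, 3.530000]
step 2: c = 3.007604, f(c) = -1.661158 < 0 → new bracket [3.007604, 3.530000]
step 3: c = 3.070101, f(c) = -0.355923 < 0 → new bracket [3.070101, 3.530000]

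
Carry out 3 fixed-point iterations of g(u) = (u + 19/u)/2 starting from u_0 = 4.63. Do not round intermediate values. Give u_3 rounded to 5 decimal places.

4.35890

u_1 = g(4.630000) = 4.366836
u_2 = g(4.366836) = 4.358906
u_3 = g(4.358906) = 4.358899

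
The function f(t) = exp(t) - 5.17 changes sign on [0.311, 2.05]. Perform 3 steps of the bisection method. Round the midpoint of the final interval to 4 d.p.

f(0.311000) = -3.805211, f(2.050000) = 2.597901 (opposite signs)
step 1: m = 1.180500, f(m) = -1.913998 < 0 → root in [1.180500, 2.050000]
step 2: m = 1.615250, f(m) = -0.140855 < 0 → root in [1.615250, 2.050000]
step 3: m = 1.832625, f(m) = 1.080272 > 0 → root in [1.615250, 1.832625]
Midpoint of [1.615250, 1.832625] = 1.723937

1.7239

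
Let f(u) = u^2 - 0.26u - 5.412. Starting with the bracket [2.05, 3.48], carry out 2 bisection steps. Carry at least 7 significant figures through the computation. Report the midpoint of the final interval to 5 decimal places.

2.58625

f(2.050000) = -1.742500, f(3.480000) = 5.793600 (opposite signs)
step 1: m = 2.765000, f(m) = 1.514325 > 0 → root in [2.050000, 2.765000]
step 2: m = 2.407500, f(m) = -0.241894 < 0 → root in [2.407500, 2.765000]
Midpoint of [2.407500, 2.765000] = 2.586250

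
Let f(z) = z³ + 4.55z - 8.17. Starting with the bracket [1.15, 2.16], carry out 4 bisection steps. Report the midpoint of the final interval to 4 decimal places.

f(1.150000) = -1.416625, f(2.160000) = 11.735696 (opposite signs)
step 1: m = 1.655000, f(m) = 3.893336 > 0 → root in [1.150000, 1.655000]
step 2: m = 1.402500, f(m) = 0.970101 > 0 → root in [1.150000, 1.402500]
step 3: m = 1.276250, f(m) = -0.284289 < 0 → root in [1.276250, 1.402500]
step 4: m = 1.339375, f(m) = 0.326895 > 0 → root in [1.276250, 1.339375]
Midpoint of [1.276250, 1.339375] = 1.307812

1.3078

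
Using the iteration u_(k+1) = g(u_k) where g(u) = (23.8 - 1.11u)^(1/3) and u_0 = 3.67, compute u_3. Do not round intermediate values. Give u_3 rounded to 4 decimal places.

2.7478

u_1 = g(3.670000) = 2.701978
u_2 = g(2.701978) = 2.750173
u_3 = g(2.750173) = 2.747813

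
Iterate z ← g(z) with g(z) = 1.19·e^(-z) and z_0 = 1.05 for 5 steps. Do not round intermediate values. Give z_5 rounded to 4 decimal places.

z_1 = g(1.050000) = 0.416426
z_2 = g(0.416426) = 0.784685
z_3 = g(0.784685) = 0.542953
z_4 = g(0.542953) = 0.691425
z_5 = g(0.691425) = 0.596025

0.5960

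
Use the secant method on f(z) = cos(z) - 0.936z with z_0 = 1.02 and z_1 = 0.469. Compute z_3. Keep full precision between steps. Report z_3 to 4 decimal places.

0.7696

f(z_0) = -0.431354, f(z_1) = 0.453037
z_2 = 0.469000 - (0.453037)·(0.469000 - 1.020000)/(0.453037 - (-0.431354)) = 0.751254; f(z_2) = 0.027659
z_3 = 0.751254 - (0.027659)·(0.751254 - 0.469000)/(0.027659 - (0.453037)) = 0.769607; f(z_3) = -0.002168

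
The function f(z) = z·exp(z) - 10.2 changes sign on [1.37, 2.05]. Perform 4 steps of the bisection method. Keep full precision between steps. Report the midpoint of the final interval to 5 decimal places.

f(1.370000) = -4.808570, f(2.050000) = 5.724197 (opposite signs)
step 1: m = 1.710000, f(m) = -0.745476 < 0 → root in [1.710000, 2.050000]
step 2: m = 1.880000, f(m) = 2.120589 > 0 → root in [1.710000, 1.880000]
step 3: m = 1.795000, f(m) = 0.604957 > 0 → root in [1.710000, 1.795000]
step 4: m = 1.752500, f(m) = -0.089815 < 0 → root in [1.752500, 1.795000]
Midpoint of [1.752500, 1.795000] = 1.773750

1.77375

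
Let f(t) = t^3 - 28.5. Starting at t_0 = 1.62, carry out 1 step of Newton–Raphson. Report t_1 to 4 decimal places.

f'(t) = 3t^2
t_0 = 1.620000: f = -24.248472, f' = 7.873200 → t_1 = 1.620000 - (-24.248472)/(7.873200) = 4.699875

4.6999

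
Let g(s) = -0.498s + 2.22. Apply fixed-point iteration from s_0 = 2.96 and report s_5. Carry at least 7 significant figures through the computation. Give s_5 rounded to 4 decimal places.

s_1 = g(2.960000) = 0.745920
s_2 = g(0.745920) = 1.848532
s_3 = g(1.848532) = 1.299431
s_4 = g(1.299431) = 1.572883
s_5 = g(1.572883) = 1.436704

1.4367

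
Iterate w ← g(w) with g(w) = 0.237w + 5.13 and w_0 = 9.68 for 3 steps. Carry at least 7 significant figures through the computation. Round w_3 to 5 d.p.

6.76282

w_1 = g(9.680000) = 7.424160
w_2 = g(7.424160) = 6.889526
w_3 = g(6.889526) = 6.762818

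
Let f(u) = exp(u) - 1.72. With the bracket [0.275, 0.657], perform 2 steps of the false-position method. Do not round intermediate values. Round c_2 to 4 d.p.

0.5414

False-position update: c = (a·f(b) − b·f(a))/(f(b) − f(a)); replace the endpoint whose sign matches f(c).
f(0.275000) = -0.403469, f(0.657000) = 0.208997
step 1: c = 0.526647, f(c) = -0.026755 < 0 → new bracket [0.526647, 0.657000]
step 2: c = 0.541440, f(c) = -0.001520 < 0 → new bracket [0.541440, 0.657000]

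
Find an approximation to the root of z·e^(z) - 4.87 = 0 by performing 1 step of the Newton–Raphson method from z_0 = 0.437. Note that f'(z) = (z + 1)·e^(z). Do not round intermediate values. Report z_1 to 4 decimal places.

2.3221

z_0 = 0.437000: f = -4.193499, f' = 2.224557 → z_1 = 0.437000 - (-4.193499)/(2.224557) = 2.322095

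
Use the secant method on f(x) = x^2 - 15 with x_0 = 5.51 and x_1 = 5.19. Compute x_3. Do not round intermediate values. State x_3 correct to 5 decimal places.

3.90163

f(x_0) = 15.360100, f(x_1) = 11.936100
x_2 = 5.190000 - (11.936100)·(5.190000 - 5.510000)/(11.936100 - (15.360100)) = 4.074477; f(x_2) = 1.601360
x_3 = 4.074477 - (1.601360)·(4.074477 - 5.190000)/(1.601360 - (11.936100)) = 3.901627; f(x_3) = 0.222695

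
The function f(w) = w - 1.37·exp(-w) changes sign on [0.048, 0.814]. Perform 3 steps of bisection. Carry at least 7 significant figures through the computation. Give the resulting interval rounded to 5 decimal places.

[0.62250, 0.71825]

f(0.048000) = -1.257793, f(0.814000) = 0.206977 (opposite signs)
step 1: m = 0.431000, f(m) = -0.459307 < 0 → root in [0.431000, 0.814000]
step 2: m = 0.622500, f(m) = -0.112644 < 0 → root in [0.622500, 0.814000]
step 3: m = 0.718250, f(m) = 0.050231 > 0 → root in [0.622500, 0.718250]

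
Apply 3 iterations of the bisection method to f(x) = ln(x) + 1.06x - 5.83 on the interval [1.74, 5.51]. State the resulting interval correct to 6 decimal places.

[4.096250, 4.567500]

f(1.740000) = -3.431715, f(5.510000) = 1.717165 (opposite signs)
step 1: m = 3.625000, f(m) = -0.699646 < 0 → root in [3.625000, 5.510000]
step 2: m = 4.567500, f(m) = 0.530516 > 0 → root in [3.625000, 4.567500]
step 3: m = 4.096250, f(m) = -0.077903 < 0 → root in [4.096250, 4.567500]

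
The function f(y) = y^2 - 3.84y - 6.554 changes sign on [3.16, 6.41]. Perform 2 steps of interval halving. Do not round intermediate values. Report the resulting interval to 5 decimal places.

[4.78500, 5.59750]

f(3.160000) = -8.702800, f(6.410000) = 9.919700 (opposite signs)
step 1: m = 4.785000, f(m) = -2.032175 < 0 → root in [4.785000, 6.410000]
step 2: m = 5.597500, f(m) = 3.283606 > 0 → root in [4.785000, 5.597500]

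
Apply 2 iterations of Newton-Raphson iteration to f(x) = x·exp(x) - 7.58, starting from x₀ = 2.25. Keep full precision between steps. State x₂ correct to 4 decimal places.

f'(x) = (x + 1)·exp(x)
x_0 = 2.250000: f = 13.767406, f' = 30.835141 → x_1 = 2.250000 - (13.767406)/(30.835141) = 1.803516
x_1 = 1.803516: f = 3.369061, f' = 17.020015 → x_2 = 1.803516 - (3.369061)/(17.020015) = 1.605569

1.6056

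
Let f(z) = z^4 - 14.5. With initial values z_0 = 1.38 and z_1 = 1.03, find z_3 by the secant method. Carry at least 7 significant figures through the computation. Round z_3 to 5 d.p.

1.38886

f(z_0) = -10.873261, f(z_1) = -13.374491
z_2 = 1.030000 - (-13.374491)·(1.030000 - 1.380000)/(-13.374491 - (-10.873261)) = 2.901508; f(z_2) = 56.375288
z_3 = 2.901508 - (56.375288)·(2.901508 - 1.030000)/(56.375288 - (-13.374491)) = 1.388861; f(z_3) = -10.779212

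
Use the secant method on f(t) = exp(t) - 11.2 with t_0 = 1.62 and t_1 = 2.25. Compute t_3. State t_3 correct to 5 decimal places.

2.40941

f(t_0) = -6.146910, f(t_1) = -1.712264
t_2 = 2.250000 - (-1.712264)·(2.250000 - 1.620000)/(-1.712264 - (-6.146910)) = 2.493250; f(t_2) = 0.900536
t_3 = 2.493250 - (0.900536)·(2.493250 - 2.250000)/(0.900536 - (-1.712264)) = 2.409411; f(t_3) = -0.072600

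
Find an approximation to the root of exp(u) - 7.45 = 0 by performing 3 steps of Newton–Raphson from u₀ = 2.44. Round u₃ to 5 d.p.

2.00822

f'(u) = exp(u)
u_0 = 2.440000: f = 4.023041, f' = 11.473041 → u_1 = 2.440000 - (4.023041)/(11.473041) = 2.089348
u_1 = 2.089348: f = 0.629648, f' = 8.079648 → u_2 = 2.089348 - (0.629648)/(8.079648) = 2.011418
u_2 = 2.011418: f = 0.023909, f' = 7.473909 → u_3 = 2.011418 - (0.023909)/(7.473909) = 2.008219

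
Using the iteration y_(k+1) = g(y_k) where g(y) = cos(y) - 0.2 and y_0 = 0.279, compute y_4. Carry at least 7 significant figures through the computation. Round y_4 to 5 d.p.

y_1 = g(0.279000) = 0.761331
y_2 = g(0.761331) = 0.523918
y_3 = g(0.523918) = 0.665866
y_4 = g(0.665866) = 0.586382

0.58638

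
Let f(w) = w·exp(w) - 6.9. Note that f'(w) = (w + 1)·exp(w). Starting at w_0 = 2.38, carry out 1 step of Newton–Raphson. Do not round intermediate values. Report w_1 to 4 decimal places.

w_0 = 2.380000: f = 18.815669, f' = 36.520572 → w_1 = 2.380000 - (18.815669)/(36.520572) = 1.864793

1.8648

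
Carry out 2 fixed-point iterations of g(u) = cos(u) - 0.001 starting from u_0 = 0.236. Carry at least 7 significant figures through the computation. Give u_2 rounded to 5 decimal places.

0.56324

u_1 = g(0.236000) = 0.971281
u_2 = g(0.971281) = 0.563242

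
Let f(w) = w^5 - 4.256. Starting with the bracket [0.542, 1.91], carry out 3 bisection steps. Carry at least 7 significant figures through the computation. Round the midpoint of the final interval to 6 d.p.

f(0.542000) = -4.209227, f(1.910000) = 21.163490 (opposite signs)
step 1: m = 1.226000, f(m) = -1.486175 < 0 → root in [1.226000, 1.910000]
step 2: m = 1.568000, f(m) = 5.222297 > 0 → root in [1.226000, 1.568000]
step 3: m = 1.397000, f(m) = 1.064862 > 0 → root in [1.226000, 1.397000]
Midpoint of [1.226000, 1.397000] = 1.311500

1.311500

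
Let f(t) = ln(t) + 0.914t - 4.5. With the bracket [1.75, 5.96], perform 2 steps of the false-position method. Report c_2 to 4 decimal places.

3.5529

f(1.750000) = -2.340884, f(5.960000) = 2.732510
step 1: c = 3.692511, f(c) = 0.181261 > 0 → new bracket [1.750000, 3.692511]
step 2: c = 3.552906, f(c) = 0.015122 > 0 → new bracket [1.750000, 3.552906]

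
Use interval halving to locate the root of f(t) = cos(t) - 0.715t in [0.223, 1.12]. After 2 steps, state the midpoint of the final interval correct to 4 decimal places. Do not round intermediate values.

0.7836

f(0.223000) = 0.815793, f(1.120000) = -0.365118 (opposite signs)
step 1: m = 0.671500, f(m) = 0.302767 > 0 → root in [0.671500, 1.120000]
step 2: m = 0.895750, f(m) = -0.015528 < 0 → root in [0.671500, 0.895750]
Midpoint of [0.671500, 0.895750] = 0.783625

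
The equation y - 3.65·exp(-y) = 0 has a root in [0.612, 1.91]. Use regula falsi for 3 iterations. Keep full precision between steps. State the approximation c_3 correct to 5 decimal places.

1.15503

f(0.612000) = -1.367268, f(1.910000) = 1.369507
step 1: c = 1.260469, f(c) = 0.225618 > 0 → new bracket [0.612000, 1.260469]
step 2: c = 1.168619, f(c) = 0.034215 > 0 → new bracket [0.612000, 1.168619]
step 3: c = 1.155030, f(c) = 0.005105 > 0 → new bracket [0.612000, 1.155030]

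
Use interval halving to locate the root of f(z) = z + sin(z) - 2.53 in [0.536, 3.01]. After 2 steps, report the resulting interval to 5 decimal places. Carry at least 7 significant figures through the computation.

f(0.536000) = -1.483299, f(3.010000) = 0.611213 (opposite signs)
step 1: m = 1.773000, f(m) = 0.222626 > 0 → root in [0.536000, 1.773000]
step 2: m = 1.154500, f(m) = -0.460907 < 0 → root in [1.154500, 1.773000]

[1.15450, 1.77300]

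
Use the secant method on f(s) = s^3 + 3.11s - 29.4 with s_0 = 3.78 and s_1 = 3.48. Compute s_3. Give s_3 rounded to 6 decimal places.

2.786431

f(s_0) = 36.365952, f(s_1) = 23.566992
s_2 = 3.480000 - (23.566992)·(3.480000 - 3.780000)/(23.566992 - (36.365952)) = 2.927604; f(s_2) = 4.796940
s_3 = 2.927604 - (4.796940)·(2.927604 - 3.480000)/(4.796940 - (23.566992)) = 2.786431; f(s_3) = 0.900213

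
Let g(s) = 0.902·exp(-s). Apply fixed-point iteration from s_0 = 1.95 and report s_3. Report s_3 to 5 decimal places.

0.40799

s_1 = g(1.950000) = 0.128331
s_2 = g(0.128331) = 0.793365
s_3 = g(0.793365) = 0.407993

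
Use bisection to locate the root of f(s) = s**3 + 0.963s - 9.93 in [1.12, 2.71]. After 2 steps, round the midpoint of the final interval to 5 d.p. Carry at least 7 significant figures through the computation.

f(1.120000) = -7.446512, f(2.710000) = 12.582241 (opposite signs)
step 1: m = 1.915000, f(m) = -1.063119 < 0 → root in [1.915000, 2.710000]
step 2: m = 2.312500, f(m) = 4.663393 > 0 → root in [1.915000, 2.312500]
Midpoint of [1.915000, 2.312500] = 2.113750

2.11375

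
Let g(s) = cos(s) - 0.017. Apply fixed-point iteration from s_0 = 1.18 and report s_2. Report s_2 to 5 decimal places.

s_1 = g(1.180000) = 0.363925
s_2 = g(0.363925) = 0.917507

0.91751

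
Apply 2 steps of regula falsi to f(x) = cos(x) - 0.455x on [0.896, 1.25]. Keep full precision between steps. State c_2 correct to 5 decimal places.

1.06478

f(0.896000) = 0.217058, f(1.250000) = -0.253428
step 1: c = 1.059318, f(c) = 0.007478 > 0 → new bracket [1.059318, 1.250000]
step 2: c = 1.064783, f(c) = 0.000218 > 0 → new bracket [1.064783, 1.250000]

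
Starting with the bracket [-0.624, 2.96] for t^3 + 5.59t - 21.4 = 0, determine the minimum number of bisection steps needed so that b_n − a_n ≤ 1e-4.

Initial width b − a = 2.96 − -0.624 = 3.584000.
After n steps the width is (b−a)/2^n; need (b−a)/2^n ≤ 1e-4.
So n ≥ log₂(3.584000/1e-4) = log₂(35840.0000) ≈ 15.1293.
Hence n = 16.

16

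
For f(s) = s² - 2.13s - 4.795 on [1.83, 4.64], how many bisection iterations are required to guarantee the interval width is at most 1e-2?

9

Initial width b − a = 4.64 − 1.83 = 2.810000.
After n steps the width is (b−a)/2^n; need (b−a)/2^n ≤ 1e-2.
So n ≥ log₂(2.810000/1e-2) = log₂(281.0000) ≈ 8.1344.
Hence n = 9.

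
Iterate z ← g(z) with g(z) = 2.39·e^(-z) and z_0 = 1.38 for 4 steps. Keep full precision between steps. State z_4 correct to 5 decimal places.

1.25410

z_1 = g(1.380000) = 0.601273
z_2 = g(0.601273) = 1.309991
z_3 = g(1.309991) = 0.644875
z_4 = g(0.644875) = 1.254100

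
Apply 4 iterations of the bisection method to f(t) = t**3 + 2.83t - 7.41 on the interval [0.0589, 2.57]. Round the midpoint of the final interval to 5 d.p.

f(0.058900) = -7.243109, f(2.570000) = 16.837693 (opposite signs)
step 1: m = 1.314450, f(m) = -1.419028 < 0 → root in [1.314450, 2.570000]
step 2: m = 1.942225, f(m) = 5.413032 > 0 → root in [1.314450, 1.942225]
step 3: m = 1.628337, f(m) = 1.515704 > 0 → root in [1.314450, 1.628337]
step 4: m = 1.471394, f(m) = -0.060389 < 0 → root in [1.471394, 1.628337]
Midpoint of [1.471394, 1.628337] = 1.549866

1.54987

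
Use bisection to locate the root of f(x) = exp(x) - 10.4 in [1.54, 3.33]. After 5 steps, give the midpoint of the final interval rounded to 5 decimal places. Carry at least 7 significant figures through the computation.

f(1.540000) = -5.735410, f(3.330000) = 17.538342 (opposite signs)
step 1: m = 2.435000, f(m) = 1.015819 > 0 → root in [1.540000, 2.435000]
step 2: m = 1.987500, f(m) = -3.102732 < 0 → root in [1.987500, 2.435000]
step 3: m = 2.211250, f(m) = -1.272882 < 0 → root in [2.211250, 2.435000]
step 4: m = 2.323125, f(m) = -0.192477 < 0 → root in [2.323125, 2.435000]
step 5: m = 2.379062, f(m) = 0.394778 > 0 → root in [2.323125, 2.379062]
Midpoint of [2.323125, 2.379062] = 2.351094

2.35109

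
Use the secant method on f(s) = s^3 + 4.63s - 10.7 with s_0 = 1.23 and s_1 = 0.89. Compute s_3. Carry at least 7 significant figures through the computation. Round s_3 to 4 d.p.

1.5087

f(s_0) = -3.144233, f(s_1) = -5.874331
s_2 = 0.890000 - (-5.874331)·(0.890000 - 1.230000)/(-5.874331 - (-3.144233)) = 1.621575; f(s_2) = 1.071838
s_3 = 1.621575 - (1.071838)·(1.621575 - 0.890000)/(1.071838 - (-5.874331)) = 1.508689; f(s_3) = -0.280782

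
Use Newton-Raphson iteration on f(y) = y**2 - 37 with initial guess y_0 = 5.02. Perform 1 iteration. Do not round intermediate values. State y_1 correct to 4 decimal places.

6.1953

f'(y) = 2y
y_0 = 5.020000: f = -11.799600, f' = 10.040000 → y_1 = 5.020000 - (-11.799600)/(10.040000) = 6.195259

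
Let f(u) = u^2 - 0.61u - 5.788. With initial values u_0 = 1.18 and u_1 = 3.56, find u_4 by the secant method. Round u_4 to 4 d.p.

2.7334

f(u_0) = -5.115400, f(u_1) = 4.714000
u_2 = 3.560000 - (4.714000)·(3.560000 - 1.180000)/(4.714000 - (-5.115400)) = 2.418596; f(u_2) = -1.413738
u_3 = 2.418596 - (-1.413738)·(2.418596 - 3.560000)/(-1.413738 - (4.714000)) = 2.681931; f(u_3) = -0.231226
u_4 = 2.681931 - (-0.231226)·(2.681931 - 2.418596)/(-0.231226 - (-1.413738)) = 2.733423; f(u_4) = 0.016211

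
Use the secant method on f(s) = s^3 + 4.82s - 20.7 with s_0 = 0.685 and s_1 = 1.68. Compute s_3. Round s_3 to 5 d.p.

Secant update: s_(k+1) = s_k − f(s_k)·(s_k − s_(k-1))/(f(s_k) − f(s_(k-1))).
f(s_0) = -17.076881, f(s_1) = -7.860768
s_2 = 1.680000 - (-7.860768)·(1.680000 - 0.685000)/(-7.860768 - (-17.076881)) = 2.528673; f(s_2) = 7.657007
s_3 = 2.528673 - (7.657007)·(2.528673 - 1.680000)/(7.657007 - (-7.860768)) = 2.109908; f(s_3) = -1.137536

2.10991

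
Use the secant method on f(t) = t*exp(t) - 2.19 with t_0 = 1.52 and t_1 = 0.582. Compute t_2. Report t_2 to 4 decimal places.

0.7643

Secant update: t_(k+1) = t_k − f(t_k)·(t_k − t_(k-1))/(f(t_k) − f(t_(k-1))).
f(t_0) = 4.759782, f(t_1) = -1.148445
t_2 = 0.582000 - (-1.148445)·(0.582000 - 1.520000)/(-1.148445 - (4.759782)) = 0.764329; f(t_2) = -0.548563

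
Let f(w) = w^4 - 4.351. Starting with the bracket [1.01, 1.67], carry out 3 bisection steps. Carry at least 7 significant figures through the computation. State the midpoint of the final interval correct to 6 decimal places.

f(1.010000) = -3.310396, f(1.670000) = 3.426963 (opposite signs)
step 1: m = 1.340000, f(m) = -1.126821 < 0 → root in [1.340000, 1.670000]
step 2: m = 1.505000, f(m) = 0.779338 > 0 → root in [1.340000, 1.505000]
step 3: m = 1.422500, f(m) = -0.256422 < 0 → root in [1.422500, 1.505000]
Midpoint of [1.422500, 1.505000] = 1.463750

1.463750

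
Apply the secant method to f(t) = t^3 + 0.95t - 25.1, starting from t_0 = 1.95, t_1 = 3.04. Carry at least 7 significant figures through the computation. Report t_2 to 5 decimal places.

f(t_0) = -15.832625, f(t_1) = 5.882464
t_2 = 3.040000 - (5.882464)·(3.040000 - 1.950000)/(5.882464 - (-15.832625)) = 2.744727; f(t_2) = -1.815043

2.74473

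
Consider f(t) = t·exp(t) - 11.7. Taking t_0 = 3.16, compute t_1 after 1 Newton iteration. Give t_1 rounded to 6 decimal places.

f'(t) = (t + 1)·exp(t)
t_0 = 3.160000: f = 62.783083, f' = 98.053679 → t_1 = 3.160000 - (62.783083)/(98.053679) = 2.519707

2.519707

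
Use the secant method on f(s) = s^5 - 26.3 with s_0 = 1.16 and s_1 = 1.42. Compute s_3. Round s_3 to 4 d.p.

f(s_0) = -24.199658, f(s_1) = -20.526466
s_2 = 1.420000 - (-20.526466)·(1.420000 - 1.160000)/(-20.526466 - (-24.199658)) = 2.872927; f(s_2) = 169.414567
s_3 = 2.872927 - (169.414567)·(2.872927 - 1.420000)/(169.414567 - (-20.526466)) = 1.577014; f(s_3) = -16.546103

1.5770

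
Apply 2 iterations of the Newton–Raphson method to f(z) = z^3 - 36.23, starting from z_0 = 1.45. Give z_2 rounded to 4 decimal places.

f'(z) = 3z^2
z_0 = 1.450000: f = -33.181375, f' = 6.307500 → z_1 = 1.450000 - (-33.181375)/(6.307500) = 6.710622
z_1 = 6.710622: f = 265.965771, f' = 135.097354 → z_2 = 6.710622 - (265.965771)/(135.097354) = 4.741925

4.7419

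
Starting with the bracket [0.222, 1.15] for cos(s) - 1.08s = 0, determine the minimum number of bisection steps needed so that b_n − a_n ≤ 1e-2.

7

Initial width b − a = 1.15 − 0.222 = 0.928000.
After n steps the width is (b−a)/2^n; need (b−a)/2^n ≤ 1e-2.
So n ≥ log₂(0.928000/1e-2) = log₂(92.8000) ≈ 6.5361.
Hence n = 7.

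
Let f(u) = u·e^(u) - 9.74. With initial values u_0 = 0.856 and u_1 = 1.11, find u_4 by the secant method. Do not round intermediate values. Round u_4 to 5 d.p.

f(u_0) = -7.725210, f(u_1) = -6.371862
u_2 = 1.110000 - (-6.371862)·(1.110000 - 0.856000)/(-6.371862 - (-7.725210)) = 2.305889; f(u_2) = 13.395189
u_3 = 2.305889 - (13.395189)·(2.305889 - 1.110000)/(13.395189 - (-6.371862)) = 1.495492; f(u_3) = -3.067817
u_4 = 1.495492 - (-3.067817)·(1.495492 - 2.305889)/(-3.067817 - (13.395189)) = 1.646506; f(u_4) = -1.196577

1.64651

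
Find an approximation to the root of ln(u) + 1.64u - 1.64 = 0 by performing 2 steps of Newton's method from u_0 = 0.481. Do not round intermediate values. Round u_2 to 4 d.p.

f'(u) = 1/u + 1.64
u_0 = 0.481000: f = -1.583048, f' = 3.719002 → u_1 = 0.481000 - (-1.583048)/(3.719002) = 0.906665
u_1 = 0.906665: f = -0.251052, f' = 2.742944 → u_2 = 0.906665 - (-0.251052)/(2.742944) = 0.998191

0.9982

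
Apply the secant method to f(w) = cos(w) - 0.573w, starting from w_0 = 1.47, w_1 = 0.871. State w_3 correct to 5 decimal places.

0.97696

f(w_0) = -0.741684, f(w_1) = 0.144979
w_2 = 0.871000 - (0.144979)·(0.871000 - 1.470000)/(0.144979 - (-0.741684)) = 0.968943; f(w_2) = 0.010967
w_3 = 0.968943 - (0.010967)·(0.968943 - 0.871000)/(0.010967 - (0.144979)) = 0.976958; f(w_3) = -0.000251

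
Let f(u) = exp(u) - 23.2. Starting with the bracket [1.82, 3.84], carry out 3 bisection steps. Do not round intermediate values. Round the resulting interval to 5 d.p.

[3.08250, 3.33500]

f(1.820000) = -17.028142, f(3.840000) = 23.325474 (opposite signs)
step 1: m = 2.830000, f(m) = -6.254539 < 0 → root in [2.830000, 3.840000]
step 2: m = 3.335000, f(m) = 4.878383 > 0 → root in [2.830000, 3.335000]
step 3: m = 3.082500, f(m) = -1.387134 < 0 → root in [3.082500, 3.335000]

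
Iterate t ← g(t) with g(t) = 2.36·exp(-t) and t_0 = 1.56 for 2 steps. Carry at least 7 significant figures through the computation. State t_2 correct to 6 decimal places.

t_1 = g(1.560000) = 0.495921
t_2 = g(0.495921) = 1.437263

1.437263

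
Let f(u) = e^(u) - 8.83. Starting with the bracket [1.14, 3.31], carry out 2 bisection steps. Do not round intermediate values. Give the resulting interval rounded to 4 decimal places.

f(1.140000) = -5.703232, f(3.310000) = 18.555125 (opposite signs)
step 1: m = 2.225000, f(m) = 0.423483 > 0 → root in [1.140000, 2.225000]
step 2: m = 1.682500, f(m) = -3.451013 < 0 → root in [1.682500, 2.225000]

[1.6825, 2.2250]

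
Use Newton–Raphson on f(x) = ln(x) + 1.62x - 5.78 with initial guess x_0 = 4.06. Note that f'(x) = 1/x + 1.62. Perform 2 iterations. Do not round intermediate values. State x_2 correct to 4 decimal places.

2.9088

Newton update: x ← x − f(x)/f'(x).
x_0 = 4.060000: f = 2.198383, f' = 1.866305 → x_1 = 4.060000 - (2.198383)/(1.866305) = 2.882067
x_1 = 2.882067: f = -0.052544, f' = 1.966973 → x_2 = 2.882067 - (-0.052544)/(1.966973) = 2.908780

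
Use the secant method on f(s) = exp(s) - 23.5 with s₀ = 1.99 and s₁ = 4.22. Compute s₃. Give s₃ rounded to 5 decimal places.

Secant update: s_(k+1) = s_k − f(s_k)·(s_k − s_(k-1))/(f(s_k) − f(s_(k-1))).
f(s_0) = -16.184466, f(s_1) = 44.533484
s_2 = 4.220000 - (44.533484)·(4.220000 - 1.990000)/(44.533484 - (-16.184466)) = 2.584410; f(s_2) = -10.244533
s_3 = 2.584410 - (-10.244533)·(2.584410 - 4.220000)/(-10.244533 - (44.533484)) = 2.890297; f(s_3) = -5.501354

2.89030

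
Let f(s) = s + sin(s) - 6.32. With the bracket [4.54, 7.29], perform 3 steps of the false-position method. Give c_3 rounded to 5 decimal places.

f(4.540000) = -2.765178, f(7.290000) = 1.815133
step 1: c = 6.200201, f(c) = -0.202687 < 0 → new bracket [6.200201, 7.290000]
step 2: c = 6.309670, f(c) = 0.016152 > 0 → new bracket [6.200201, 6.309670]
step 3: c = 6.301591, f(c) = -0.000005 < 0 → new bracket [6.301591, 6.309670]

6.30159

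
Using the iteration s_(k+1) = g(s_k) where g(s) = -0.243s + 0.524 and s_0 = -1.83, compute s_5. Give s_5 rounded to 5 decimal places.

s_1 = g(-1.830000) = 0.968690
s_2 = g(0.968690) = 0.288608
s_3 = g(0.288608) = 0.453868
s_4 = g(0.453868) = 0.413710
s_5 = g(0.413710) = 0.423468

0.42347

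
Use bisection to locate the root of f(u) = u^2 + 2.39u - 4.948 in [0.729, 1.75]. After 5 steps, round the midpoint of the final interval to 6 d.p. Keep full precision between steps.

1.319266

f(0.729000) = -2.674249, f(1.750000) = 2.297000 (opposite signs)
step 1: m = 1.239500, f(m) = -0.449235 < 0 → root in [1.239500, 1.750000]
step 2: m = 1.494750, f(m) = 0.858730 > 0 → root in [1.239500, 1.494750]
step 3: m = 1.367125, f(m) = 0.188460 > 0 → root in [1.239500, 1.367125]
step 4: m = 1.303313, f(m) = -0.134460 < 0 → root in [1.303313, 1.367125]
step 5: m = 1.335219, f(m) = 0.025982 > 0 → root in [1.303313, 1.335219]
Midpoint of [1.303313, 1.335219] = 1.319266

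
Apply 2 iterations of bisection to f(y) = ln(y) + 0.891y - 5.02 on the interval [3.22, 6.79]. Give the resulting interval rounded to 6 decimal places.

f(3.220000) = -0.981599, f(6.790000) = 2.945341 (opposite signs)
step 1: m = 5.005000, f(m) = 1.049892 > 0 → root in [3.220000, 5.005000]
step 2: m = 4.112500, f(m) = 0.058269 > 0 → root in [3.220000, 4.112500]

[3.220000, 4.112500]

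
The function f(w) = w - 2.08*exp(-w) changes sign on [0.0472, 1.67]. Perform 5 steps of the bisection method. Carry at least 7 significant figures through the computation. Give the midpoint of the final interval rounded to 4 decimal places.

0.8840

f(0.047200) = -1.936905, f(1.670000) = 1.278446 (opposite signs)
step 1: m = 0.858600, f(m) = -0.022810 < 0 → root in [0.858600, 1.670000]
step 2: m = 1.264300, f(m) = 0.676831 > 0 → root in [0.858600, 1.264300]
step 3: m = 1.061450, f(m) = 0.341866 > 0 → root in [0.858600, 1.061450]
step 4: m = 0.960025, f(m) = 0.163628 > 0 → root in [0.858600, 0.960025]
step 5: m = 0.909312, f(m) = 0.071486 > 0 → root in [0.858600, 0.909312]
Midpoint of [0.858600, 0.909312] = 0.883956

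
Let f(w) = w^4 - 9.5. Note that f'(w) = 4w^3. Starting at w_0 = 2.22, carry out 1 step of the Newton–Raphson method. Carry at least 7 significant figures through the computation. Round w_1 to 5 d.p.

w_0 = 2.220000: f = 14.789127, f' = 43.764192 → w_1 = 2.220000 - (14.789127)/(43.764192) = 1.882072

1.88207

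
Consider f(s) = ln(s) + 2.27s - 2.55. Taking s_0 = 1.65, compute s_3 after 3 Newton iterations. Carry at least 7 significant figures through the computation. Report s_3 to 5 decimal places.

1.08671

f'(s) = 1/s + 2.27
s_0 = 1.650000: f = 1.696275, f' = 2.876061 → s_1 = 1.650000 - (1.696275)/(2.876061) = 1.060209
s_1 = 1.060209: f = -0.084860, f' = 3.213210 → s_2 = 1.060209 - (-0.084860)/(3.213210) = 1.086619
s_2 = 1.086619: f = -0.000305, f' = 3.190286 → s_3 = 1.086619 - (-0.000305)/(3.190286) = 1.086714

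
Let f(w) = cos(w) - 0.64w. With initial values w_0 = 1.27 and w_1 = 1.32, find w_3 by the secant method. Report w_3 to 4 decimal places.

f(w_0) = -0.516519, f(w_1) = -0.596625
w_2 = 1.320000 - (-0.596625)·(1.320000 - 1.270000)/(-0.596625 - (-0.516519)) = 0.947600; f(w_2) = -0.022831
w_3 = 0.947600 - (-0.022831)·(0.947600 - 1.320000)/(-0.022831 - (-0.596625)) = 0.932783; f(w_3) = -0.001380

0.9328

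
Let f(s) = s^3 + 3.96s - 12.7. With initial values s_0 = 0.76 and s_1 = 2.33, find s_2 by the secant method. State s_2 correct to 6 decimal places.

1.548207

f(s_0) = -9.251424, f(s_1) = 9.176137
s_2 = 2.330000 - (9.176137)·(2.330000 - 0.760000)/(9.176137 - (-9.251424)) = 1.548207; f(s_2) = -2.858132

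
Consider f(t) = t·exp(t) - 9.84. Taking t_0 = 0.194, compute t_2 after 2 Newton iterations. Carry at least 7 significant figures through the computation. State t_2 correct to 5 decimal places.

5.94872

f'(t) = (t + 1)·exp(t)
t_0 = 0.194000: f = -9.604465, f' = 1.449631 → t_1 = 0.194000 - (-9.604465)/(1.449631) = 6.819455
t_1 = 6.819455: f = 6233.278178, f' = 7158.604501 → t_2 = 6.819455 - (6233.278178)/(7158.604501) = 5.948716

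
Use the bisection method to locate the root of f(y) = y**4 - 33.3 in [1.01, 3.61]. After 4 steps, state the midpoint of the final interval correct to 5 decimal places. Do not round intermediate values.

f(1.010000) = -32.259396, f(3.610000) = 136.535630 (opposite signs)
step 1: m = 2.310000, f(m) = -4.826037 < 0 → root in [2.310000, 3.610000]
step 2: m = 2.960000, f(m) = 43.465635 > 0 → root in [2.310000, 2.960000]
step 3: m = 2.635000, f(m) = 14.908373 > 0 → root in [2.310000, 2.635000]
step 4: m = 2.472500, f(m) = 4.071902 > 0 → root in [2.310000, 2.472500]
Midpoint of [2.310000, 2.472500] = 2.391250

2.39125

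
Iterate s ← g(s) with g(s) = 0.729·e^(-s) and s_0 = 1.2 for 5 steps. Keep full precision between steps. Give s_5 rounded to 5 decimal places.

0.44851

s_1 = g(1.200000) = 0.219571
s_2 = g(0.219571) = 0.585287
s_3 = g(0.585287) = 0.406013
s_4 = g(0.406013) = 0.485734
s_5 = g(0.485734) = 0.448514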